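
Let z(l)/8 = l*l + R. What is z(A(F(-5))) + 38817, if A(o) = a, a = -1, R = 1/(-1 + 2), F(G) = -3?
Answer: 38833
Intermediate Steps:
R = 1 (R = 1/1 = 1)
A(o) = -1
z(l) = 8 + 8*l**2 (z(l) = 8*(l*l + 1) = 8*(l**2 + 1) = 8*(1 + l**2) = 8 + 8*l**2)
z(A(F(-5))) + 38817 = (8 + 8*(-1)**2) + 38817 = (8 + 8*1) + 38817 = (8 + 8) + 38817 = 16 + 38817 = 38833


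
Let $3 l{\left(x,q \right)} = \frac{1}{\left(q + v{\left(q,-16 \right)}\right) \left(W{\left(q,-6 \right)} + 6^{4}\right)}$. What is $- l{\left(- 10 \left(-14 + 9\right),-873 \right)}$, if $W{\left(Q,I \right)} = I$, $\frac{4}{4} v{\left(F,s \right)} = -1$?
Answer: $\frac{1}{3382380} \approx 2.9565 \cdot 10^{-7}$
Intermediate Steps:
$v{\left(F,s \right)} = -1$
$l{\left(x,q \right)} = \frac{1}{3 \left(-1290 + 1290 q\right)}$ ($l{\left(x,q \right)} = \frac{1}{3 \left(q - 1\right) \left(-6 + 6^{4}\right)} = \frac{1}{3 \left(-1 + q\right) \left(-6 + 1296\right)} = \frac{1}{3 \left(-1 + q\right) 1290} = \frac{1}{3 \left(-1290 + 1290 q\right)}$)
$- l{\left(- 10 \left(-14 + 9\right),-873 \right)} = - \frac{1}{3870 \left(-1 - 873\right)} = - \frac{1}{3870 \left(-874\right)} = - \frac{-1}{3870 \cdot 874} = \left(-1\right) \left(- \frac{1}{3382380}\right) = \frac{1}{3382380}$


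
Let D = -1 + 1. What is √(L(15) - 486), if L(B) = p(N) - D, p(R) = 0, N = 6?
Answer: 9*I*√6 ≈ 22.045*I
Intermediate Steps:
D = 0
L(B) = 0 (L(B) = 0 - 1*0 = 0 + 0 = 0)
√(L(15) - 486) = √(0 - 486) = √(-486) = 9*I*√6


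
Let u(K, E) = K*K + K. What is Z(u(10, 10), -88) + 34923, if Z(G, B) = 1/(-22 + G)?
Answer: 3073225/88 ≈ 34923.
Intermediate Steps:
u(K, E) = K + K**2 (u(K, E) = K**2 + K = K + K**2)
Z(u(10, 10), -88) + 34923 = 1/(-22 + 10*(1 + 10)) + 34923 = 1/(-22 + 10*11) + 34923 = 1/(-22 + 110) + 34923 = 1/88 + 34923 = 3073225/88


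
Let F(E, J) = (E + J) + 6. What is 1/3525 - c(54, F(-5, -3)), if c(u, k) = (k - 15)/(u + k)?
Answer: 59977/183300 ≈ 0.32721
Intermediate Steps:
F(E, J) = 6 + E + J
c(u, k) = (-15 + k)/(k + u)
1/3525 - c(54, F(-5, -3)) = 1/3525 - (-15 + (6 - 5 - 3))/((6 - 5 - 3) + 54) = 1/3525 - (-15 - 2)/(-2 + 54) = 1/3525 - (-17)/52 = 1/3525 - 1*(-17/52) = 1/3525 + 17/52 = 59977/183300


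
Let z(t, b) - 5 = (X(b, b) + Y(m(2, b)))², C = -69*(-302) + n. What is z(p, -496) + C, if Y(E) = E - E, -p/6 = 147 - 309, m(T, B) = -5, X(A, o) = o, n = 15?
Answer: 266874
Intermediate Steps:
p = 972 (p = -6*(147 - 309) = -6*(-162) = 972)
Y(E) = 0
C = 20853 (C = -69*(-302) + 15 = 20838 + 15 = 20853)
z(t, b) = 5 + b² (z(t, b) = 5 + (b + 0)² = 5 + b²)
z(p, -496) + C = (5 + (-496)²) + 20853 = (5 + 246016) + 20853 = 246021 + 20853 = 266874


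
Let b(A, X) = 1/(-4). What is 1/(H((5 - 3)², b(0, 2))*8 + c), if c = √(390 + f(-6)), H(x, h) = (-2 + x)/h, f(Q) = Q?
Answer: -1/58 - √6/464 ≈ -0.022520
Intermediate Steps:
b(A, X) = -¼
H(x, h) = (-2 + x)/h
c = 8*√6 (c = √(390 - 6) = √384 = 8*√6 ≈ 19.596)
1/(H((5 - 3)², b(0, 2))*8 + c) = 1/(((-2 + (5 - 3)²)/(-¼))*8 + 8*√6) = 1/(-4*(-2 + 2²)*8 + 8*√6) = 1/(-4*(-2 + 4)*8 + 8*√6) = 1/(-4*2*8 + 8*√6) = 1/(-8*8 + 8*√6) = 1/(-64 + 8*√6)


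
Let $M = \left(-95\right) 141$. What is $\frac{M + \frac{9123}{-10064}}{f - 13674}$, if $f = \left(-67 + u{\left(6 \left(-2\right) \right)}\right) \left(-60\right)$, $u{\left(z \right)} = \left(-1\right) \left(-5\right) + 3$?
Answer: $\frac{44938801}{33996192} \approx 1.3219$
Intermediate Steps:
$M = -13395$
$u{\left(z \right)} = 8$ ($u{\left(z \right)} = 5 + 3 = 8$)
$f = 3540$ ($f = \left(-67 + 8\right) \left(-60\right) = \left(-59\right) \left(-60\right) = 3540$)
$\frac{M + \frac{9123}{-10064}}{f - 13674} = \frac{-13395 + \frac{9123}{-10064}}{3540 - 13674} = \frac{-13395 + 9123 \left(- \frac{1}{10064}\right)}{-10134} = \left(-13395 - \frac{9123}{10064}\right) \left(- \frac{1}{10134}\right) = \left(- \frac{134816403}{10064}\right) \left(- \frac{1}{10134}\right) = \frac{44938801}{33996192}$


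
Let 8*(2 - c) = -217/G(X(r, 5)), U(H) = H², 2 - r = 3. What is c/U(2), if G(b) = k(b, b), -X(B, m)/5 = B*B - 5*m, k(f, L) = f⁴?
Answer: 3317760217/6635520000 ≈ 0.50000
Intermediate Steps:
r = -1 (r = 2 - 1*3 = 2 - 3 = -1)
X(B, m) = -5*B² + 25*m (X(B, m) = -5*(B*B - 5*m) = -5*(B² - 5*m) = -5*B² + 25*m)
G(b) = b⁴
c = 3317760217/1658880000 (c = 2 - (-217)/(8*((-5*(-1)² + 25*5)⁴)) = 2 - (-217)/(8*((-5*1 + 125)⁴)) = 2 - (-217)/(8*((-5 + 125)⁴)) = 2 - (-217)/(8*(120⁴)) = 2 - (-217)/(8*207360000) = 2 - ⅛*(-217/207360000) = 2 + 217/1658880000 = 3317760217/1658880000 ≈ 2.0000)
c/U(2) = 3317760217/(1658880000*(2²)) = (3317760217/1658880000)/4 = (3317760217/1658880000)*(¼) = 3317760217/6635520000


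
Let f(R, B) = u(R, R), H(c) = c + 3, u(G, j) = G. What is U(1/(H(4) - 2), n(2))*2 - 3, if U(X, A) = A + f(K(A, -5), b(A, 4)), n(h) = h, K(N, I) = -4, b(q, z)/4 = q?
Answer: -7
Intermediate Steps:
H(c) = 3 + c
b(q, z) = 4*q
f(R, B) = R
U(X, A) = -4 + A (U(X, A) = A - 4 = -4 + A)
U(1/(H(4) - 2), n(2))*2 - 3 = (-4 + 2)*2 - 3 = -2*2 - 3 = -4 - 3 = -7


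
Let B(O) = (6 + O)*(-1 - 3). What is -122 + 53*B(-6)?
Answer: -122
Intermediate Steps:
B(O) = -24 - 4*O (B(O) = (6 + O)*(-4) = -24 - 4*O)
-122 + 53*B(-6) = -122 + 53*(-24 - 4*(-6)) = -122 + 53*(-24 + 24) = -122 + 53*0 = -122 + 0 = -122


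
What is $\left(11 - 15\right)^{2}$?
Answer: $16$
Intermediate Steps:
$\left(11 - 15\right)^{2} = \left(-4\right)^{2} = 16$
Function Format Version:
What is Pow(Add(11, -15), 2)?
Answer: 16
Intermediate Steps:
Pow(Add(11, -15), 2) = Pow(-4, 2) = 16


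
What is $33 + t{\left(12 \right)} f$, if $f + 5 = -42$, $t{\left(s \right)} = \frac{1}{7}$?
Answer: $\frac{184}{7} \approx 26.286$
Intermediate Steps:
$t{\left(s \right)} = \frac{1}{7}$
$f = -47$ ($f = -5 - 42 = -47$)
$33 + t{\left(12 \right)} f = 33 + \frac{1}{7} \left(-47\right) = 33 - \frac{47}{7} = \frac{184}{7}$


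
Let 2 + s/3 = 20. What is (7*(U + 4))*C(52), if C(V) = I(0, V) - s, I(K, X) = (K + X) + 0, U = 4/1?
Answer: -112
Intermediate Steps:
s = 54 (s = -6 + 3*20 = -6 + 60 = 54)
U = 4 (U = 4*1 = 4)
I(K, X) = K + X
C(V) = -54 + V (C(V) = (0 + V) - 1*54 = V - 54 = -54 + V)
(7*(U + 4))*C(52) = (7*(4 + 4))*(-54 + 52) = (7*8)*(-2) = 56*(-2) = -112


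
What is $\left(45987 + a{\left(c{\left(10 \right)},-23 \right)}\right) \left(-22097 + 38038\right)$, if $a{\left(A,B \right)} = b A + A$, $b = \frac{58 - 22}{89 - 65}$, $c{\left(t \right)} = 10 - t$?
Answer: $733078767$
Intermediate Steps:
$b = \frac{3}{2}$ ($b = \frac{36}{24} = 36 \cdot \frac{1}{24} = \frac{3}{2} \approx 1.5$)
$a{\left(A,B \right)} = \frac{5 A}{2}$ ($a{\left(A,B \right)} = \frac{3 A}{2} + A = \frac{5 A}{2}$)
$\left(45987 + a{\left(c{\left(10 \right)},-23 \right)}\right) \left(-22097 + 38038\right) = \left(45987 + \frac{5 \left(10 - 10\right)}{2}\right) \left(-22097 + 38038\right) = \left(45987 + \frac{5 \left(10 - 10\right)}{2}\right) 15941 = \left(45987 + \frac{5}{2} \cdot 0\right) 15941 = \left(45987 + 0\right) 15941 = 45987 \cdot 15941 = 733078767$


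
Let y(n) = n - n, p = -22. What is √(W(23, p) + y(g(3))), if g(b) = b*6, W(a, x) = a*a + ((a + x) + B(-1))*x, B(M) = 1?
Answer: √485 ≈ 22.023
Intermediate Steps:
W(a, x) = a² + x*(1 + a + x) (W(a, x) = a*a + ((a + x) + 1)*x = a² + (1 + a + x)*x = a² + x*(1 + a + x))
g(b) = 6*b
y(n) = 0
√(W(23, p) + y(g(3))) = √((-22 + 23² + (-22)² + 23*(-22)) + 0) = √((-22 + 529 + 484 - 506) + 0) = √(485 + 0) = √485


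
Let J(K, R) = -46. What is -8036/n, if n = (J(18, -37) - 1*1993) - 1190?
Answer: 8036/3229 ≈ 2.4887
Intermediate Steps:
n = -3229 (n = (-46 - 1*1993) - 1190 = (-46 - 1993) - 1190 = -2039 - 1190 = -3229)
-8036/n = -8036/(-3229) = -8036*(-1/3229) = 8036/3229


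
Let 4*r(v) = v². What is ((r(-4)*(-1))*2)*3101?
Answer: -24808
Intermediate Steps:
r(v) = v²/4
((r(-4)*(-1))*2)*3101 = ((((¼)*(-4)²)*(-1))*2)*3101 = ((((¼)*16)*(-1))*2)*3101 = ((4*(-1))*2)*3101 = -4*2*3101 = -8*3101 = -24808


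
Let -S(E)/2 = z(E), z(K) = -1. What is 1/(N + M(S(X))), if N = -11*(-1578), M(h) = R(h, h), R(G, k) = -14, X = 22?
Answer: 1/17344 ≈ 5.7657e-5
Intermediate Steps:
S(E) = 2 (S(E) = -2*(-1) = 2)
M(h) = -14
N = 17358
1/(N + M(S(X))) = 1/(17358 - 14) = 1/17344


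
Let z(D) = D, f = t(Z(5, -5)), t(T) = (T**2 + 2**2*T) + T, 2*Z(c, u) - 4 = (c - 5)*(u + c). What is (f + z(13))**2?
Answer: 729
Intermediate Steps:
Z(c, u) = 2 + (-5 + c)*(c + u)/2 (Z(c, u) = 2 + ((c - 5)*(u + c))/2 = 2 + ((-5 + c)*(c + u))/2 = 2 + (-5 + c)*(c + u)/2)
t(T) = T**2 + 5*T (t(T) = (T**2 + 4*T) + T = T**2 + 5*T)
f = 14 (f = (2 + (1/2)*5**2 - 5/2*5 - 5/2*(-5) + (1/2)*5*(-5))*(5 + (2 + (1/2)*5**2 - 5/2*5 - 5/2*(-5) + (1/2)*5*(-5))) = (2 + (1/2)*25 - 25/2 + 25/2 - 25/2)*(5 + (2 + (1/2)*25 - 25/2 + 25/2 - 25/2)) = (2 + 25/2 - 25/2 + 25/2 - 25/2)*(5 + (2 + 25/2 - 25/2 + 25/2 - 25/2)) = 2*(5 + 2) = 2*7 = 14)
(f + z(13))**2 = (14 + 13)**2 = 27**2 = 729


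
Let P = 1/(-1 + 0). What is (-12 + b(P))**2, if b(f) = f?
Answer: 169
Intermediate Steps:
P = -1 (P = 1/(-1) = -1)
(-12 + b(P))**2 = (-12 - 1)**2 = (-13)**2 = 169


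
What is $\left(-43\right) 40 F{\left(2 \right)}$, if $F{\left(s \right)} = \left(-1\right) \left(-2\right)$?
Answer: $-3440$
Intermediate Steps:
$F{\left(s \right)} = 2$
$\left(-43\right) 40 F{\left(2 \right)} = \left(-43\right) 40 \cdot 2 = \left(-1720\right) 2 = -3440$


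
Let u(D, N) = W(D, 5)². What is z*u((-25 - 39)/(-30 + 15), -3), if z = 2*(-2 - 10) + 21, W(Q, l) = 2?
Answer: -12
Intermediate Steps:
u(D, N) = 4 (u(D, N) = 2² = 4)
z = -3 (z = 2*(-12) + 21 = -24 + 21 = -3)
z*u((-25 - 39)/(-30 + 15), -3) = -3*4 = -12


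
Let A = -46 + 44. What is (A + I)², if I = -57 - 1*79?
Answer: 19044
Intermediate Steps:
I = -136 (I = -57 - 79 = -136)
A = -2
(A + I)² = (-2 - 136)² = (-138)² = 19044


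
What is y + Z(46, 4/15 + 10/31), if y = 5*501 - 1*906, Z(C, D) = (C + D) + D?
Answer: 765473/465 ≈ 1646.2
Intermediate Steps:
Z(C, D) = C + 2*D
y = 1599 (y = 2505 - 906 = 1599)
y + Z(46, 4/15 + 10/31) = 1599 + (46 + 2*(4/15 + 10/31)) = 1599 + (46 + 2*(274/465)) = 1599 + (46 + 548/465) = 1599 + 21938/465 = 765473/465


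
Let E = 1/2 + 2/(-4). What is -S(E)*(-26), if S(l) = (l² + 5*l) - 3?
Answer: -78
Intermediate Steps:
E = 0 (E = 1*(½) + 2*(-¼) = ½ - ½ = 0)
S(l) = -3 + l² + 5*l
-S(E)*(-26) = -(-3 + 0² + 5*0)*(-26) = -(-3 + 0 + 0)*(-26) = -1*(-3)*(-26) = 3*(-26) = -78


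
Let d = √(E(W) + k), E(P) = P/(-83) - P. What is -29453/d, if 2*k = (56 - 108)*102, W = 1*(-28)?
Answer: 29453*I*√502067/36294 ≈ 575.01*I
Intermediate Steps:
W = -28
E(P) = -84*P/83 (E(P) = P*(-1/83) - P = -P/83 - P = -84*P/83)
k = -2652 (k = ((56 - 108)*102)/2 = (-52*102)/2 = (½)*(-5304) = -2652)
d = 6*I*√502067/83 (d = √(-84/83*(-28) - 2652) = √(2352/83 - 2652) = √(-217764/83) = 6*I*√502067/83 ≈ 51.222*I)
-29453/d = -29453*(-I*√502067/36294) = -(-29453)*I*√502067/36294 = 29453*I*√502067/36294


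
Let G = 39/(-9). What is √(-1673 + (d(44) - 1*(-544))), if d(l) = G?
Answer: 10*I*√102/3 ≈ 33.665*I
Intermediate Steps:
G = -13/3 (G = 39*(-⅑) = -13/3 ≈ -4.3333)
d(l) = -13/3
√(-1673 + (d(44) - 1*(-544))) = √(-1673 + (-13/3 - 1*(-544))) = √(-1673 + (-13/3 + 544)) = √(-1673 + 1619/3) = √(-3400/3) = 10*I*√102/3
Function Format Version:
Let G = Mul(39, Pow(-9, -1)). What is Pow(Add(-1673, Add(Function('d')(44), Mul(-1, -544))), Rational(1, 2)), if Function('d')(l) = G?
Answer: Mul(Rational(10, 3), I, Pow(102, Rational(1, 2))) ≈ Mul(33.665, I)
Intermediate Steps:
G = Rational(-13, 3) (G = Mul(39, Rational(-1, 9)) = Rational(-13, 3) ≈ -4.3333)
Function('d')(l) = Rational(-13, 3)
Pow(Add(-1673, Add(Function('d')(44), Mul(-1, -544))), Rational(1, 2)) = Pow(Add(-1673, Add(Rational(-13, 3), Mul(-1, -544))), Rational(1, 2)) = Pow(Add(-1673, Add(Rational(-13, 3), 544)), Rational(1, 2)) = Pow(Add(-1673, Rational(1619, 3)), Rational(1, 2)) = Pow(Rational(-3400, 3), Rational(1, 2)) = Mul(Rational(10, 3), I, Pow(102, Rational(1, 2)))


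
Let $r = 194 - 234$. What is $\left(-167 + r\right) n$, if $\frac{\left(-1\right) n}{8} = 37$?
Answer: $61272$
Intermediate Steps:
$r = -40$
$n = -296$ ($n = \left(-8\right) 37 = -296$)
$\left(-167 + r\right) n = \left(-167 - 40\right) \left(-296\right) = \left(-207\right) \left(-296\right) = 61272$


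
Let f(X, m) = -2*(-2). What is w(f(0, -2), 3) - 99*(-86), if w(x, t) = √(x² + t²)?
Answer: 8519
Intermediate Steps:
f(X, m) = 4
w(x, t) = √(t² + x²)
w(f(0, -2), 3) - 99*(-86) = √(3² + 4²) - 99*(-86) = √(9 + 16) + 8514 = √25 + 8514 = 5 + 8514 = 8519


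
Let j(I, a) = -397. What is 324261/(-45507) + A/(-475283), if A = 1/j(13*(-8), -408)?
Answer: -2913521384624/408885489617 ≈ -7.1255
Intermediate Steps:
A = -1/397 (A = 1/(-397) = -1/397 ≈ -0.0025189)
324261/(-45507) + A/(-475283) = 324261/(-45507) - 1/397/(-475283) = 324261*(-1/45507) - 1/397*(-1/475283) = -15441/2167 + 1/188687351 = -2913521384624/408885489617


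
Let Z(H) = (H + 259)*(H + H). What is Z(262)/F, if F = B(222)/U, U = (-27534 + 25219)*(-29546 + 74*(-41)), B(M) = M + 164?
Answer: 10295349395400/193 ≈ 5.3344e+10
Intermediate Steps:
B(M) = 164 + M
U = 75422700 (U = -2315*(-29546 - 3034) = -2315*(-32580) = 75422700)
Z(H) = 2*H*(259 + H) (Z(H) = (259 + H)*(2*H) = 2*H*(259 + H))
F = 193/37711350 (F = (164 + 222)/75422700 = 386*(1/75422700) = 193/37711350 ≈ 5.1178e-6)
Z(262)/F = (2*262*(259 + 262))/(193/37711350) = (2*262*521)*(37711350/193) = 273004*(37711350/193) = 10295349395400/193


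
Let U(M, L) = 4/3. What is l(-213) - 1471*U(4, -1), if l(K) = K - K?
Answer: -5884/3 ≈ -1961.3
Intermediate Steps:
U(M, L) = 4/3 (U(M, L) = 4*(⅓) = 4/3)
l(K) = 0
l(-213) - 1471*U(4, -1) = 0 - 1471*4/3 = 0 - 5884/3 = -5884/3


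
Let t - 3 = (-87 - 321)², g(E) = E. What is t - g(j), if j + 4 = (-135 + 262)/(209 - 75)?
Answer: 22306987/134 ≈ 1.6647e+5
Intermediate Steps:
j = -409/134 (j = -4 + (-135 + 262)/(209 - 75) = -4 + 127/134 = -409/134 ≈ -3.0522)
t = 166467 (t = 3 + (-87 - 321)² = 3 + (-408)² = 3 + 166464 = 166467)
t - g(j) = 166467 - 1*(-409/134) = 166467 + 409/134 = 22306987/134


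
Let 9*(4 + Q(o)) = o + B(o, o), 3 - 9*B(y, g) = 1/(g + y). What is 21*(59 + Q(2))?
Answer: 125321/108 ≈ 1160.4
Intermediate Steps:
B(y, g) = ⅓ - 1/(9*(g + y))
Q(o) = -4 + o/9 + (-⅑ + 2*o/3)/(18*o) (Q(o) = -4 + (o + (-⅑ + o/3 + o/3)/(o + o))/9 = -4 + (o + (-⅑ + 2*o/3)/((2*o)))/9 = -4 + (o + (1/(2*o))*(-⅑ + 2*o/3))/9 = -4 + (o + (-⅑ + 2*o/3)/(2*o))/9 = -4 + (o/9 + (-⅑ + 2*o/3)/(18*o)) = -4 + o/9 + (-⅑ + 2*o/3)/(18*o))
21*(59 + Q(2)) = 21*(59 + (-107/27 - 1/162/2 + (⅑)*2)) = 21*(59 + (-107/27 - 1/162*½ + 2/9)) = 21*(59 + (-107/27 - 1/324 + 2/9)) = 21*(59 - 1213/324) = 21*(17903/324) = 125321/108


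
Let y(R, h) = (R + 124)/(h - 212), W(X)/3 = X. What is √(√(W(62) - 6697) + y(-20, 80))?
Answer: √(-858 + 1089*I*√6511)/33 ≈ 6.3209 + 6.3829*I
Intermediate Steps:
W(X) = 3*X
y(R, h) = (124 + R)/(-212 + h)
√(√(W(62) - 6697) + y(-20, 80)) = √(√(3*62 - 6697) + (124 - 20)/(-212 + 80)) = √(√(186 - 6697) + 104/(-132)) = √(√(-6511) - 1/132*104) = √(I*√6511 - 26/33) = √(-26/33 + I*√6511)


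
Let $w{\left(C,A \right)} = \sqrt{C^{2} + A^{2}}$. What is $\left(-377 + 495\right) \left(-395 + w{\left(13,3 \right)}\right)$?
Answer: $-46610 + 118 \sqrt{178} \approx -45036.0$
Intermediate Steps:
$w{\left(C,A \right)} = \sqrt{A^{2} + C^{2}}$
$\left(-377 + 495\right) \left(-395 + w{\left(13,3 \right)}\right) = \left(-377 + 495\right) \left(-395 + \sqrt{3^{2} + 13^{2}}\right) = 118 \left(-395 + \sqrt{9 + 169}\right) = 118 \left(-395 + \sqrt{178}\right) = -46610 + 118 \sqrt{178}$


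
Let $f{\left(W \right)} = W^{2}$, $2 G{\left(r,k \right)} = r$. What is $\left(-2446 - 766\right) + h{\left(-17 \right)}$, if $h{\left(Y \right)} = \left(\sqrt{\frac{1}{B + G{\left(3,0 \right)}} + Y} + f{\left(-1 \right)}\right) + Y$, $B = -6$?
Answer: $-3228 + \frac{i \sqrt{155}}{3} \approx -3228.0 + 4.15 i$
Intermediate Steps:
$G{\left(r,k \right)} = \frac{r}{2}$
$h{\left(Y \right)} = 1 + Y + \sqrt{- \frac{2}{9} + Y}$ ($h{\left(Y \right)} = \left(\sqrt{\frac{1}{-6 + \frac{1}{2} \cdot 3} + Y} + \left(-1\right)^{2}\right) + Y = \left(\sqrt{\frac{1}{-6 + \frac{3}{2}} + Y} + 1\right) + Y = \left(\sqrt{\frac{1}{- \frac{9}{2}} + Y} + 1\right) + Y = \left(\sqrt{- \frac{2}{9} + Y} + 1\right) + Y = \left(1 + \sqrt{- \frac{2}{9} + Y}\right) + Y = 1 + Y + \sqrt{- \frac{2}{9} + Y}$)
$\left(-2446 - 766\right) + h{\left(-17 \right)} = \left(-2446 - 766\right) + \left(1 - 17 + \frac{\sqrt{-2 + 9 \left(-17\right)}}{3}\right) = -3212 + \left(1 - 17 + \frac{\sqrt{-2 - 153}}{3}\right) = -3212 + \left(1 - 17 + \frac{\sqrt{-155}}{3}\right) = -3212 + \left(1 - 17 + \frac{i \sqrt{155}}{3}\right) = -3212 - \left(16 - \frac{i \sqrt{155}}{3}\right) = -3228 + \frac{i \sqrt{155}}{3}$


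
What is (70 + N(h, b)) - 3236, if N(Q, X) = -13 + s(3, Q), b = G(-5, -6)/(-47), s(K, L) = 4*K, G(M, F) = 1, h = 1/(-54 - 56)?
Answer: -3167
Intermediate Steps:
h = -1/110 (h = 1/(-110) = -1/110 ≈ -0.0090909)
b = -1/47 (b = 1/(-47) = 1*(-1/47) = -1/47 ≈ -0.021277)
N(Q, X) = -1 (N(Q, X) = -13 + 4*3 = -13 + 12 = -1)
(70 + N(h, b)) - 3236 = (70 - 1) - 3236 = 69 - 3236 = -3167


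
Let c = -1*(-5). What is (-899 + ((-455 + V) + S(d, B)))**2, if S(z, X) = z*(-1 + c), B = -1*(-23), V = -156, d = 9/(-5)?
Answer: 57547396/25 ≈ 2.3019e+6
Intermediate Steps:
c = 5
d = -9/5 (d = 9*(-1/5) = -9/5 ≈ -1.8000)
B = 23
S(z, X) = 4*z (S(z, X) = z*(-1 + 5) = z*4 = 4*z)
(-899 + ((-455 + V) + S(d, B)))**2 = (-899 + ((-455 - 156) + 4*(-9/5)))**2 = (-899 + (-611 - 36/5))**2 = (-899 - 3091/5)**2 = (-7586/5)**2 = 57547396/25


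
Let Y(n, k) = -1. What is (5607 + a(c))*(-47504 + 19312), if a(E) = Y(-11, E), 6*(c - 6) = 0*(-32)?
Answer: -158044352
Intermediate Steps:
c = 6 (c = 6 + (0*(-32))/6 = 6 + (⅙)*0 = 6 + 0 = 6)
a(E) = -1
(5607 + a(c))*(-47504 + 19312) = (5607 - 1)*(-47504 + 19312) = 5606*(-28192) = -158044352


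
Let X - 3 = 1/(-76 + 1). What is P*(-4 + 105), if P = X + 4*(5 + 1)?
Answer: 204424/75 ≈ 2725.7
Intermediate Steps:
X = 224/75 (X = 3 + 1/(-76 + 1) = 3 + 1/(-75) = 3 - 1/75 = 224/75 ≈ 2.9867)
P = 2024/75 (P = 224/75 + 4*(5 + 1) = 224/75 + 4*6 = 224/75 + 24 = 2024/75 ≈ 26.987)
P*(-4 + 105) = 2024*(-4 + 105)/75 = (2024/75)*101 = 204424/75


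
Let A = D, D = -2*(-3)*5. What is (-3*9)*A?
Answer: -810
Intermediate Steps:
D = 30 (D = 6*5 = 30)
A = 30
(-3*9)*A = -3*9*30 = -27*30 = -810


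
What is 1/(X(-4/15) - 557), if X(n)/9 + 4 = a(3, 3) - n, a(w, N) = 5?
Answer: -5/2728 ≈ -0.0018328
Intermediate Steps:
X(n) = 9 - 9*n (X(n) = -36 + 9*(5 - n) = -36 + (45 - 9*n) = 9 - 9*n)
1/(X(-4/15) - 557) = 1/((9 - (-36)/15) - 557) = 1/((9 - 9*(-4/15)) - 557) = 1/((9 + 12/5) - 557) = 1/(57/5 - 557) = 1/(-2728/5) = -5/2728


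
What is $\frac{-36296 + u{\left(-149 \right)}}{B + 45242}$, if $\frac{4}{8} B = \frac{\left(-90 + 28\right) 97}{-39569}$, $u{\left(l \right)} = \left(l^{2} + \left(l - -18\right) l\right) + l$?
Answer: $\frac{208726475}{1790192726} \approx 0.11659$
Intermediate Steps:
$u{\left(l \right)} = l + l^{2} + l \left(18 + l\right)$ ($u{\left(l \right)} = \left(l^{2} + \left(l + 18\right) l\right) + l = \left(l^{2} + \left(18 + l\right) l\right) + l = \left(l^{2} + l \left(18 + l\right)\right) + l = l + l^{2} + l \left(18 + l\right)$)
$B = \frac{12028}{39569}$ ($B = 2 \frac{\left(-90 + 28\right) 97}{-39569} = 2 \left(-62\right) 97 \left(- \frac{1}{39569}\right) = 2 \left(\left(-6014\right) \left(- \frac{1}{39569}\right)\right) = 2 \cdot \frac{6014}{39569} = \frac{12028}{39569} \approx 0.30398$)
$\frac{-36296 + u{\left(-149 \right)}}{B + 45242} = \frac{-36296 - 149 \left(19 + 2 \left(-149\right)\right)}{\frac{12028}{39569} + 45242} = \frac{-36296 - 149 \left(19 - 298\right)}{\frac{1790192726}{39569}} = \left(-36296 - -41571\right) \frac{39569}{1790192726} = \left(-36296 + 41571\right) \frac{39569}{1790192726} = 5275 \cdot \frac{39569}{1790192726} = \frac{208726475}{1790192726}$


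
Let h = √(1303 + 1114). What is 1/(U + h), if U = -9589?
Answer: -9589/91946504 - √2417/91946504 ≈ -0.00010482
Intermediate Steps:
h = √2417 ≈ 49.163
1/(U + h) = 1/(-9589 + √2417)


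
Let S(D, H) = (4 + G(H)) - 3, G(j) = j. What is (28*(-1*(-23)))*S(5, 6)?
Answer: 4508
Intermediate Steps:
S(D, H) = 1 + H (S(D, H) = (4 + H) - 3 = 1 + H)
(28*(-1*(-23)))*S(5, 6) = (28*(-1*(-23)))*(1 + 6) = (28*23)*7 = 644*7 = 4508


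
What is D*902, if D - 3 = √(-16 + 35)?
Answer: 2706 + 902*√19 ≈ 6637.7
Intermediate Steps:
D = 3 + √19 (D = 3 + √(-16 + 35) = 3 + √19 ≈ 7.3589)
D*902 = (3 + √19)*902 = 2706 + 902*√19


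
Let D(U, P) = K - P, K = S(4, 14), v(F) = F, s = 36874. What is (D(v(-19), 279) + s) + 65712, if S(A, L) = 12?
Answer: 102319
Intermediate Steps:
K = 12
D(U, P) = 12 - P
(D(v(-19), 279) + s) + 65712 = ((12 - 1*279) + 36874) + 65712 = ((12 - 279) + 36874) + 65712 = (-267 + 36874) + 65712 = 36607 + 65712 = 102319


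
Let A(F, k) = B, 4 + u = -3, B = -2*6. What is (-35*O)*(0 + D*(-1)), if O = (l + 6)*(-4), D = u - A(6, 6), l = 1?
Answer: -4900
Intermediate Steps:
B = -12
u = -7 (u = -4 - 3 = -7)
A(F, k) = -12
D = 5 (D = -7 - 1*(-12) = -7 + 12 = 5)
O = -28 (O = (1 + 6)*(-4) = 7*(-4) = -28)
(-35*O)*(0 + D*(-1)) = (-35*(-28))*(0 + 5*(-1)) = 980*(0 - 5) = 980*(-5) = -4900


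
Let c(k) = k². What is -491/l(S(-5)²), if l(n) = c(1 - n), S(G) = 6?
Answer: -491/1225 ≈ -0.40082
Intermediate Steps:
l(n) = (1 - n)²
-491/l(S(-5)²) = -491/(-1 + 6²)² = -491/(-1 + 36)² = -491/(35²) = -491/1225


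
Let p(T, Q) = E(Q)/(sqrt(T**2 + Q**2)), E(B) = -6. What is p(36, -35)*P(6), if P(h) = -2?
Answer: 12*sqrt(2521)/2521 ≈ 0.23900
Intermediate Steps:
p(T, Q) = -6/sqrt(Q**2 + T**2) (p(T, Q) = -6/sqrt(T**2 + Q**2) = -6/sqrt(Q**2 + T**2))
p(36, -35)*P(6) = -6/sqrt((-35)**2 + 36**2)*(-2) = -6/sqrt(1225 + 1296)*(-2) = -6*sqrt(2521)/2521*(-2) = 12*sqrt(2521)/2521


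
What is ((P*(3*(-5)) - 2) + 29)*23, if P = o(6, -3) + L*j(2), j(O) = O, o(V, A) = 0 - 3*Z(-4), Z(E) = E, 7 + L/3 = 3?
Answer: 4761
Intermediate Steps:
L = -12 (L = -21 + 3*3 = -21 + 9 = -12)
o(V, A) = 12 (o(V, A) = 0 - 3*(-4) = 0 + 12 = 12)
P = -12 (P = 12 - 12*2 = 12 - 24 = -12)
((P*(3*(-5)) - 2) + 29)*23 = ((-36*(-5) - 2) + 29)*23 = ((-12*(-15) - 2) + 29)*23 = ((180 - 2) + 29)*23 = (178 + 29)*23 = 207*23 = 4761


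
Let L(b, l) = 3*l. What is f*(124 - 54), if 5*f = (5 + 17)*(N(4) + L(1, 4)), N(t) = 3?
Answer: 4620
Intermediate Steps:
f = 66 (f = ((5 + 17)*(3 + 3*4))/5 = (22*(3 + 12))/5 = (22*15)/5 = (⅕)*330 = 66)
f*(124 - 54) = 66*(124 - 54) = 66*70 = 4620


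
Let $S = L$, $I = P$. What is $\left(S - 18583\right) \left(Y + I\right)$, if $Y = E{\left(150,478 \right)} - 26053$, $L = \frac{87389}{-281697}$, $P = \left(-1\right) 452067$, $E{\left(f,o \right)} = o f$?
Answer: $\frac{68630739186800}{9087} \approx 7.5526 \cdot 10^{9}$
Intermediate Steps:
$E{\left(f,o \right)} = f o$
$P = -452067$
$I = -452067$
$L = - \frac{2819}{9087}$ ($L = 87389 \left(- \frac{1}{281697}\right) = - \frac{2819}{9087} \approx -0.31022$)
$Y = 45647$ ($Y = 150 \cdot 478 - 26053 = 71700 - 26053 = 45647$)
$S = - \frac{2819}{9087} \approx -0.31022$
$\left(S - 18583\right) \left(Y + I\right) = \left(- \frac{2819}{9087} - 18583\right) \left(45647 - 452067\right) = \left(- \frac{2819}{9087} - 18583\right) \left(-406420\right) = \left(- \frac{168866540}{9087}\right) \left(-406420\right) = \frac{68630739186800}{9087}$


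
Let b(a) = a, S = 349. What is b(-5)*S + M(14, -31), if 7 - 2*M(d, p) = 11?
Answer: -1747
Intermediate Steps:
M(d, p) = -2 (M(d, p) = 7/2 - 1/2*11 = 7/2 - 11/2 = -2)
b(-5)*S + M(14, -31) = -5*349 - 2 = -1745 - 2 = -1747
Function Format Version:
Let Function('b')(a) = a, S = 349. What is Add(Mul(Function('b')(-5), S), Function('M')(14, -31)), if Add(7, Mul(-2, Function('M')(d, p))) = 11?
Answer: -1747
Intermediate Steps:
Function('M')(d, p) = -2 (Function('M')(d, p) = Add(Rational(7, 2), Mul(Rational(-1, 2), 11)) = Add(Rational(7, 2), Rational(-11, 2)) = -2)
Add(Mul(Function('b')(-5), S), Function('M')(14, -31)) = Add(Mul(-5, 349), -2) = Add(-1745, -2) = -1747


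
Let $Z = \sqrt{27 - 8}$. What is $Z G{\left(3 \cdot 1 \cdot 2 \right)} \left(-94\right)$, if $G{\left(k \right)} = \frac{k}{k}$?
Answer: $- 94 \sqrt{19} \approx -409.74$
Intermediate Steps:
$G{\left(k \right)} = 1$
$Z = \sqrt{19} \approx 4.3589$
$Z G{\left(3 \cdot 1 \cdot 2 \right)} \left(-94\right) = \sqrt{19} \cdot 1 \left(-94\right) = \sqrt{19} \left(-94\right) = - 94 \sqrt{19}$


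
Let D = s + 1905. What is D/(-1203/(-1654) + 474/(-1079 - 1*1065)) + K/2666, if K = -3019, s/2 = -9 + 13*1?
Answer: 4520070865181/1196524794 ≈ 3777.7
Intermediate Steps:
s = 8 (s = 2*(-9 + 13*1) = 2*(-9 + 13) = 2*4 = 8)
D = 1913 (D = 8 + 1905 = 1913)
D/(-1203/(-1654) + 474/(-1079 - 1*1065)) + K/2666 = 1913/(-1203/(-1654) + 474/(-1079 - 1*1065)) - 3019/2666 = 1913/(-1203*(-1/1654) + 474/(-1079 - 1065)) - 3019*1/2666 = 1913/(1203/1654 + 474/(-2144)) - 3019/2666 = 1913/(1203/1654 + 474*(-1/2144)) - 3019/2666 = 1913/(1203/1654 - 237/1072) - 3019/2666 = 1913/(448809/886544) - 3019/2666 = 1913*(886544/448809) - 3019/2666 = 1695958672/448809 - 3019/2666 = 4520070865181/1196524794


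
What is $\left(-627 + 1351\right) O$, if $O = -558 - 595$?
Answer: $-834772$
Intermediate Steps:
$O = -1153$
$\left(-627 + 1351\right) O = \left(-627 + 1351\right) \left(-1153\right) = 724 \left(-1153\right) = -834772$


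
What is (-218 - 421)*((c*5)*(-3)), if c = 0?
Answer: 0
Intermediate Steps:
(-218 - 421)*((c*5)*(-3)) = (-218 - 421)*((0*5)*(-3)) = -0*(-3) = -639*0 = 0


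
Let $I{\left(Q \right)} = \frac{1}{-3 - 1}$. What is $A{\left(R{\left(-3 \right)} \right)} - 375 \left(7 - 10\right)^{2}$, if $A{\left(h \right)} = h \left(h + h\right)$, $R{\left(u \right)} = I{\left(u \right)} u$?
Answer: $- \frac{26991}{8} \approx -3373.9$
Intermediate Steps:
$I{\left(Q \right)} = - \frac{1}{4}$ ($I{\left(Q \right)} = \frac{1}{-4} = - \frac{1}{4}$)
$R{\left(u \right)} = - \frac{u}{4}$
$A{\left(h \right)} = 2 h^{2}$ ($A{\left(h \right)} = h 2 h = 2 h^{2}$)
$A{\left(R{\left(-3 \right)} \right)} - 375 \left(7 - 10\right)^{2} = 2 \left(\left(- \frac{1}{4}\right) \left(-3\right)\right)^{2} - 375 \left(7 - 10\right)^{2} = 2 \left(\frac{3}{4}\right)^{2} - 375 \left(-3\right)^{2} = 2 \cdot \frac{9}{16} - 3375 = \frac{9}{8} - 3375 = - \frac{26991}{8}$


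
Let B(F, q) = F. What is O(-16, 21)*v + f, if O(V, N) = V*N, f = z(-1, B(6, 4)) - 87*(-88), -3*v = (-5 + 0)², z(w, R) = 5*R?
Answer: 10486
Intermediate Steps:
v = -25/3 (v = -(-5 + 0)²/3 = -⅓*(-5)² = -⅓*25 = -25/3 ≈ -8.3333)
f = 7686 (f = 5*6 - 87*(-88) = 30 + 7656 = 7686)
O(V, N) = N*V
O(-16, 21)*v + f = (21*(-16))*(-25/3) + 7686 = -336*(-25/3) + 7686 = 2800 + 7686 = 10486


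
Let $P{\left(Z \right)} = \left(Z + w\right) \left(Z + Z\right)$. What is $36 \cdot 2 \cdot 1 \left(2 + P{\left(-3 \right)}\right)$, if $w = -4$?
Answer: $3168$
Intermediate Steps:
$P{\left(Z \right)} = 2 Z \left(-4 + Z\right)$ ($P{\left(Z \right)} = \left(Z - 4\right) \left(Z + Z\right) = \left(-4 + Z\right) 2 Z = 2 Z \left(-4 + Z\right)$)
$36 \cdot 2 \cdot 1 \left(2 + P{\left(-3 \right)}\right) = 36 \cdot 2 \cdot 1 \left(2 + 2 \left(-3\right) \left(-4 - 3\right)\right) = 72 \cdot 1 \left(2 + 2 \left(-3\right) \left(-7\right)\right) = 72 \cdot 1 \left(2 + 42\right) = 72 \cdot 1 \cdot 44 = 72 \cdot 44 = 3168$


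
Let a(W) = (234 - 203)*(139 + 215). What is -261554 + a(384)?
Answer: -250580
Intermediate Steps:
a(W) = 10974 (a(W) = 31*354 = 10974)
-261554 + a(384) = -261554 + 10974 = -250580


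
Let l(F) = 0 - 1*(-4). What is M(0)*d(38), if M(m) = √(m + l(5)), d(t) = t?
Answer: 76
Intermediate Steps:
l(F) = 4 (l(F) = 0 + 4 = 4)
M(m) = √(4 + m) (M(m) = √(m + 4) = √(4 + m))
M(0)*d(38) = √(4 + 0)*38 = √4*38 = 2*38 = 76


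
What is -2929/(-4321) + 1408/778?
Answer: 144185/57961 ≈ 2.4876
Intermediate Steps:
-2929/(-4321) + 1408/778 = -2929*(-1/4321) + 1408*(1/778) = 101/149 + 704/389 = 144185/57961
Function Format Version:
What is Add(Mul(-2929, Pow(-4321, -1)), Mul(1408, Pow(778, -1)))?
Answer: Rational(144185, 57961) ≈ 2.4876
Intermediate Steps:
Add(Mul(-2929, Pow(-4321, -1)), Mul(1408, Pow(778, -1))) = Add(Mul(-2929, Rational(-1, 4321)), Mul(1408, Rational(1, 778))) = Add(Rational(101, 149), Rational(704, 389)) = Rational(144185, 57961)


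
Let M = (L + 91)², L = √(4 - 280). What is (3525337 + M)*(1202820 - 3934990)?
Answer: -9653691012140 - 994509880*I*√69 ≈ -9.6537e+12 - 8.261e+9*I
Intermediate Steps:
L = 2*I*√69 (L = √(-276) = 2*I*√69 ≈ 16.613*I)
M = (91 + 2*I*√69)² (M = (2*I*√69 + 91)² = (91 + 2*I*√69)² ≈ 8005.0 + 3023.6*I)
(3525337 + M)*(1202820 - 3934990) = (3525337 + (8005 + 364*I*√69))*(1202820 - 3934990) = (3533342 + 364*I*√69)*(-2732170) = -9653691012140 - 994509880*I*√69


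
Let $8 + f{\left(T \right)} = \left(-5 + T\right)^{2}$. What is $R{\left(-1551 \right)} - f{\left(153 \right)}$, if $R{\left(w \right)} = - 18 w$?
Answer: $6022$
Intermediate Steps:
$f{\left(T \right)} = -8 + \left(-5 + T\right)^{2}$
$R{\left(-1551 \right)} - f{\left(153 \right)} = \left(-18\right) \left(-1551\right) - \left(-8 + \left(-5 + 153\right)^{2}\right) = 27918 - \left(-8 + 148^{2}\right) = 27918 - \left(-8 + 21904\right) = 27918 - 21896 = 6022$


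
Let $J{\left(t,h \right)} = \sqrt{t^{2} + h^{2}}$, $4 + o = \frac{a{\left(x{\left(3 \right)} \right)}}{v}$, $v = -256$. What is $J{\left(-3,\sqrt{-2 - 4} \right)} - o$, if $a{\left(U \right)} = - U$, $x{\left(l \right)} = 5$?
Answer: $\frac{1019}{256} + \sqrt{3} \approx 5.7125$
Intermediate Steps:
$o = - \frac{1019}{256}$ ($o = -4 + \frac{\left(-1\right) 5}{-256} = -4 - - \frac{5}{256} = -4 + \frac{5}{256} = - \frac{1019}{256} \approx -3.9805$)
$J{\left(t,h \right)} = \sqrt{h^{2} + t^{2}}$
$J{\left(-3,\sqrt{-2 - 4} \right)} - o = \sqrt{\left(\sqrt{-2 - 4}\right)^{2} + \left(-3\right)^{2}} - - \frac{1019}{256} = \sqrt{\left(\sqrt{-6}\right)^{2} + 9} + \frac{1019}{256} = \sqrt{\left(i \sqrt{6}\right)^{2} + 9} + \frac{1019}{256} = \sqrt{-6 + 9} + \frac{1019}{256} = \sqrt{3} + \frac{1019}{256} = \frac{1019}{256} + \sqrt{3}$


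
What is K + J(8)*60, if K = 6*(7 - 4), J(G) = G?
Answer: 498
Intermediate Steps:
K = 18 (K = 6*3 = 18)
K + J(8)*60 = 18 + 8*60 = 18 + 480 = 498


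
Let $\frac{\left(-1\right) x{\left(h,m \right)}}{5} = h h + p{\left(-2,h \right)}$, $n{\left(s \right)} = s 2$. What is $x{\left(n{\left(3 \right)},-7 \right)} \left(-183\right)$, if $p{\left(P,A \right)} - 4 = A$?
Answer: $42090$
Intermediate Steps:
$n{\left(s \right)} = 2 s$
$p{\left(P,A \right)} = 4 + A$
$x{\left(h,m \right)} = -20 - 5 h - 5 h^{2}$ ($x{\left(h,m \right)} = - 5 \left(h h + \left(4 + h\right)\right) = - 5 \left(h^{2} + \left(4 + h\right)\right) = - 5 \left(4 + h + h^{2}\right) = -20 - 5 h - 5 h^{2}$)
$x{\left(n{\left(3 \right)},-7 \right)} \left(-183\right) = \left(-20 - 5 \cdot 2 \cdot 3 - 5 \left(2 \cdot 3\right)^{2}\right) \left(-183\right) = \left(-20 - 30 - 5 \cdot 6^{2}\right) \left(-183\right) = \left(-20 - 30 - 180\right) \left(-183\right) = \left(-230\right) \left(-183\right) = 42090$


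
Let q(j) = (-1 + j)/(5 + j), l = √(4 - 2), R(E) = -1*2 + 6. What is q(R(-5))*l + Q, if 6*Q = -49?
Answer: -49/6 + √2/3 ≈ -7.6953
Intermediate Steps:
Q = -49/6 (Q = (⅙)*(-49) = -49/6 ≈ -8.1667)
R(E) = 4 (R(E) = -2 + 6 = 4)
l = √2 ≈ 1.4142
q(j) = (-1 + j)/(5 + j)
q(R(-5))*l + Q = ((-1 + 4)/(5 + 4))*√2 - 49/6 = (3/9)*√2 - 49/6 = ((⅑)*3)*√2 - 49/6 = √2/3 - 49/6 = -49/6 + √2/3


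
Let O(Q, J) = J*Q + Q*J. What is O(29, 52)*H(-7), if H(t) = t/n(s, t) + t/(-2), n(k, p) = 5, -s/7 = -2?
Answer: 31668/5 ≈ 6333.6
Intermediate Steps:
s = 14 (s = -7*(-2) = 14)
H(t) = -3*t/10 (H(t) = t/5 + t/(-2) = t*(⅕) + t*(-½) = t/5 - t/2 = -3*t/10)
O(Q, J) = 2*J*Q (O(Q, J) = J*Q + J*Q = 2*J*Q)
O(29, 52)*H(-7) = (2*52*29)*(-3/10*(-7)) = 3016*(21/10) = 31668/5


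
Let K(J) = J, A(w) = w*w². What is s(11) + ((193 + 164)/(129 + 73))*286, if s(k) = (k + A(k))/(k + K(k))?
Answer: 57212/101 ≈ 566.46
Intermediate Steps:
A(w) = w³
s(k) = (k + k³)/(2*k) (s(k) = (k + k³)/(k + k) = (k + k³)/((2*k)) = (k + k³)*(1/(2*k)) = (k + k³)/(2*k))
s(11) + ((193 + 164)/(129 + 73))*286 = (½ + (½)*11²) + ((193 + 164)/(129 + 73))*286 = (½ + (½)*121) + (357/202)*286 = (½ + 121/2) + (357*(1/202))*286 = 61 + (357/202)*286 = 61 + 51051/101 = 57212/101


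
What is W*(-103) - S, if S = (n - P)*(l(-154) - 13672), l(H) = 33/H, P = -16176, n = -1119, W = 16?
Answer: 411721765/2 ≈ 2.0586e+8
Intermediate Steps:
S = -411725061/2 (S = (-1119 - 1*(-16176))*(33/(-154) - 13672) = (-1119 + 16176)*(33*(-1/154) - 13672) = 15057*(-3/14 - 13672) = 15057*(-191411/14) = -411725061/2 ≈ -2.0586e+8)
W*(-103) - S = 16*(-103) - 1*(-411725061/2) = -1648 + 411725061/2 = 411721765/2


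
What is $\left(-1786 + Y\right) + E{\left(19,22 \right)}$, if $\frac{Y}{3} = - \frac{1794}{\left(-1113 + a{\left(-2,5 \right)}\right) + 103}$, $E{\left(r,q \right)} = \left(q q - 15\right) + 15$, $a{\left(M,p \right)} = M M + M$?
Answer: $- \frac{72613}{56} \approx -1296.7$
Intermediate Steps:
$a{\left(M,p \right)} = M + M^{2}$ ($a{\left(M,p \right)} = M^{2} + M = M + M^{2}$)
$E{\left(r,q \right)} = q^{2}$ ($E{\left(r,q \right)} = \left(q^{2} - 15\right) + 15 = \left(-15 + q^{2}\right) + 15 = q^{2}$)
$Y = \frac{299}{56}$ ($Y = 3 \left(- \frac{1794}{\left(-1113 - 2 \left(1 - 2\right)\right) + 103}\right) = 3 \left(- \frac{1794}{\left(-1113 - -2\right) + 103}\right) = 3 \left(- \frac{1794}{\left(-1113 + 2\right) + 103}\right) = 3 \left(- \frac{1794}{-1111 + 103}\right) = 3 \left(- \frac{1794}{-1008}\right) = 3 \left(\left(-1794\right) \left(- \frac{1}{1008}\right)\right) = 3 \cdot \frac{299}{168} = \frac{299}{56} \approx 5.3393$)
$\left(-1786 + Y\right) + E{\left(19,22 \right)} = \left(-1786 + \frac{299}{56}\right) + 22^{2} = - \frac{99717}{56} + 484 = - \frac{72613}{56}$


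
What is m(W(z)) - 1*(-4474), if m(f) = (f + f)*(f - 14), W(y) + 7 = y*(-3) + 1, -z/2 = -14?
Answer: 23194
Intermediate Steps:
z = 28 (z = -2*(-14) = 28)
W(y) = -6 - 3*y (W(y) = -7 + (y*(-3) + 1) = -7 + (-3*y + 1) = -7 + (1 - 3*y) = -6 - 3*y)
m(f) = 2*f*(-14 + f) (m(f) = (2*f)*(-14 + f) = 2*f*(-14 + f))
m(W(z)) - 1*(-4474) = 2*(-6 - 3*28)*(-14 + (-6 - 3*28)) - 1*(-4474) = 2*(-6 - 84)*(-14 + (-6 - 84)) + 4474 = 2*(-90)*(-14 - 90) + 4474 = 2*(-90)*(-104) + 4474 = 18720 + 4474 = 23194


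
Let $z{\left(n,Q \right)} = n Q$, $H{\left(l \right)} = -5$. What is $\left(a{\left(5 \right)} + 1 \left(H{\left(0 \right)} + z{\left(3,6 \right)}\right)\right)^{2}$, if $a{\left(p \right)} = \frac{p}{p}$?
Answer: $196$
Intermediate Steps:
$a{\left(p \right)} = 1$
$z{\left(n,Q \right)} = Q n$
$\left(a{\left(5 \right)} + 1 \left(H{\left(0 \right)} + z{\left(3,6 \right)}\right)\right)^{2} = \left(1 + 1 \left(-5 + 6 \cdot 3\right)\right)^{2} = \left(1 + 1 \left(-5 + 18\right)\right)^{2} = \left(1 + 1 \cdot 13\right)^{2} = \left(1 + 13\right)^{2} = 14^{2} = 196$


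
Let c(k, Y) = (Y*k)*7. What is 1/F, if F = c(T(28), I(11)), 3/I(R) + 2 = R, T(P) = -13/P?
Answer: -12/13 ≈ -0.92308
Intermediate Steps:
I(R) = 3/(-2 + R)
c(k, Y) = 7*Y*k
F = -13/12 (F = 7*(3/(-2 + 11))*(-13/28) = 7*(3/9)*(-13*1/28) = 7*(3*(1/9))*(-13/28) = 7*(1/3)*(-13/28) = -13/12 ≈ -1.0833)
1/F = 1/(-13/12) = -12/13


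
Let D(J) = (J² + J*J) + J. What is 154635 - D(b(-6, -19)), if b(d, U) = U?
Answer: 153932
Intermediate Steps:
D(J) = J + 2*J² (D(J) = (J² + J²) + J = 2*J² + J = J + 2*J²)
154635 - D(b(-6, -19)) = 154635 - (-19)*(1 + 2*(-19)) = 154635 - (-19)*(1 - 38) = 154635 - (-19)*(-37) = 154635 - 1*703 = 154635 - 703 = 153932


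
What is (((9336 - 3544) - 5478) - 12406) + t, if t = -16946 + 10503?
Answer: -18535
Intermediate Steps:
t = -6443
(((9336 - 3544) - 5478) - 12406) + t = (((9336 - 3544) - 5478) - 12406) - 6443 = ((5792 - 5478) - 12406) - 6443 = (314 - 12406) - 6443 = -12092 - 6443 = -18535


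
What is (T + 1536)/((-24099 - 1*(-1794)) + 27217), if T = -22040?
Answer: -2563/614 ≈ -4.1743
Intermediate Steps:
(T + 1536)/((-24099 - 1*(-1794)) + 27217) = (-22040 + 1536)/((-24099 - 1*(-1794)) + 27217) = -20504/((-24099 + 1794) + 27217) = -20504/(-22305 + 27217) = -20504/4912 = -20504*1/4912 = -2563/614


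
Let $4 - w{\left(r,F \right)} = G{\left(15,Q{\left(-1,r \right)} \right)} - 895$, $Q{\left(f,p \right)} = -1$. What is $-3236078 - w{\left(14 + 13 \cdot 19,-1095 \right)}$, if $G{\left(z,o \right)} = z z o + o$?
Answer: $-3237203$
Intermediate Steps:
$G{\left(z,o \right)} = o + o z^{2}$ ($G{\left(z,o \right)} = z^{2} o + o = o z^{2} + o = o + o z^{2}$)
$w{\left(r,F \right)} = 1125$ ($w{\left(r,F \right)} = 4 - \left(- (1 + 15^{2}) - 895\right) = 4 - \left(- (1 + 225) - 895\right) = 4 - \left(\left(-1\right) 226 - 895\right) = 4 - \left(-226 - 895\right) = 4 - -1121 = 4 + 1121 = 1125$)
$-3236078 - w{\left(14 + 13 \cdot 19,-1095 \right)} = -3236078 - 1125 = -3237203$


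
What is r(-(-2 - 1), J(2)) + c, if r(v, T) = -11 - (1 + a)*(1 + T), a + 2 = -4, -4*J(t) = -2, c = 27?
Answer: 47/2 ≈ 23.500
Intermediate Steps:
J(t) = ½ (J(t) = -¼*(-2) = ½)
a = -6 (a = -2 - 4 = -6)
r(v, T) = -6 + 5*T (r(v, T) = -11 - (1 - 6)*(1 + T) = -11 - (-5)*(1 + T) = -11 - (-5 - 5*T) = -11 + (5 + 5*T) = -6 + 5*T)
r(-(-2 - 1), J(2)) + c = (-6 + 5*(½)) + 27 = (-6 + 5/2) + 27 = -7/2 + 27 = 47/2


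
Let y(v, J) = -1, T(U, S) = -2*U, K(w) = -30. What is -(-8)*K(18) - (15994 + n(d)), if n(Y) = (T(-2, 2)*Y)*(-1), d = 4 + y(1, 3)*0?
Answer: -16218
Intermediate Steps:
d = 4 (d = 4 - 1*0 = 4 + 0 = 4)
n(Y) = -4*Y (n(Y) = ((-2*(-2))*Y)*(-1) = (4*Y)*(-1) = -4*Y)
-(-8)*K(18) - (15994 + n(d)) = -(-8)*(-30) - (15994 - 4*4) = -1*240 - (15994 - 16) = -240 - 1*15978 = -240 - 15978 = -16218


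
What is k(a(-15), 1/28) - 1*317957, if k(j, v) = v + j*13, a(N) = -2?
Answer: -8903523/28 ≈ -3.1798e+5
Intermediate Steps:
k(j, v) = v + 13*j
k(a(-15), 1/28) - 1*317957 = (1/28 + 13*(-2)) - 1*317957 = (1/28 - 26) - 317957 = -727/28 - 317957 = -8903523/28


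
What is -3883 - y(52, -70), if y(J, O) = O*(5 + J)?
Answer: 107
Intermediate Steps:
-3883 - y(52, -70) = -3883 - (-70)*(5 + 52) = -3883 - (-70)*57 = -3883 - 1*(-3990) = -3883 + 3990 = 107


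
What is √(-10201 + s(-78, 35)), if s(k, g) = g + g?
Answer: I*√10131 ≈ 100.65*I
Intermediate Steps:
s(k, g) = 2*g
√(-10201 + s(-78, 35)) = √(-10201 + 2*35) = √(-10201 + 70) = √(-10131) = I*√10131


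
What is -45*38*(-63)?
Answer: 107730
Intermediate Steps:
-45*38*(-63) = -1710*(-63) = 107730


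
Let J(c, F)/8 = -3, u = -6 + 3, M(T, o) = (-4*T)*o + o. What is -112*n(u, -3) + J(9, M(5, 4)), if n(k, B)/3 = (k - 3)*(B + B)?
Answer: -12120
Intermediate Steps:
M(T, o) = o - 4*T*o (M(T, o) = -4*T*o + o = o - 4*T*o)
u = -3
J(c, F) = -24 (J(c, F) = 8*(-3) = -24)
n(k, B) = 6*B*(-3 + k) (n(k, B) = 3*((k - 3)*(B + B)) = 3*((-3 + k)*(2*B)) = 3*(2*B*(-3 + k)) = 6*B*(-3 + k))
-112*n(u, -3) + J(9, M(5, 4)) = -672*(-3)*(-3 - 3) - 24 = -672*(-3)*(-6) - 24 = -112*108 - 24 = -12096 - 24 = -12120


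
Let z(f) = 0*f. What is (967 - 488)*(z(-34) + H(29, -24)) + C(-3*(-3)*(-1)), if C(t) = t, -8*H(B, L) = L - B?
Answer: 25315/8 ≈ 3164.4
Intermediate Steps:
H(B, L) = -L/8 + B/8 (H(B, L) = -(L - B)/8 = -L/8 + B/8)
z(f) = 0
(967 - 488)*(z(-34) + H(29, -24)) + C(-3*(-3)*(-1)) = (967 - 488)*(0 + (-⅛*(-24) + (⅛)*29)) - 3*(-3)*(-1) = 479*(0 + (3 + 29/8)) + 9*(-1) = 479*(0 + 53/8) - 9 = 479*(53/8) - 9 = 25387/8 - 9 = 25315/8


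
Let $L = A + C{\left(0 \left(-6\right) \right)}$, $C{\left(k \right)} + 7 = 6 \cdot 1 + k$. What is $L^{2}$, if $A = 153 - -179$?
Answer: $109561$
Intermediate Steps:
$A = 332$ ($A = 153 + 179 = 332$)
$C{\left(k \right)} = -1 + k$ ($C{\left(k \right)} = -7 + \left(6 \cdot 1 + k\right) = -7 + \left(6 + k\right) = -1 + k$)
$L = 331$ ($L = 332 + \left(-1 + 0 \left(-6\right)\right) = 332 + \left(-1 + 0\right) = 332 - 1 = 331$)
$L^{2} = 331^{2} = 109561$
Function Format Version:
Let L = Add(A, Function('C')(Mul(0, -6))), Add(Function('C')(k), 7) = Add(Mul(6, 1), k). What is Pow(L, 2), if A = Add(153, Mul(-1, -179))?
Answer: 109561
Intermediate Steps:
A = 332 (A = Add(153, 179) = 332)
Function('C')(k) = Add(-1, k) (Function('C')(k) = Add(-7, Add(Mul(6, 1), k)) = Add(-7, Add(6, k)) = Add(-1, k))
L = 331 (L = Add(332, Add(-1, Mul(0, -6))) = Add(332, Add(-1, 0)) = Add(332, -1) = 331)
Pow(L, 2) = Pow(331, 2) = 109561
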